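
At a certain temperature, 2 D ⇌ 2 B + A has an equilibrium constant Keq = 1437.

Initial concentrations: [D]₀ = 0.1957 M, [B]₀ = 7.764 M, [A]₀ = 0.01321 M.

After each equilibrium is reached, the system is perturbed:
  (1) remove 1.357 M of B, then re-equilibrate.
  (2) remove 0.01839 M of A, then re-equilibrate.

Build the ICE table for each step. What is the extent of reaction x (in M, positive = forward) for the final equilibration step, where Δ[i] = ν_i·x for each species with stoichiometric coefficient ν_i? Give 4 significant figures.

Q₀ = 20.79 vs Keq = 1437 ⇒ Q<K, forward
Step 1:
                    D           B           A
  I            0.1957       7.764     0.01321
  C           -0.1363      0.1363     0.06813
  E           0.05944         7.9     0.08134
  solve Keq expr → x = 0.06813; check Q = 1437
Then remove 1.357 M of B.
Step 2:
                    D           B           A
  I           0.05944       6.543     0.08134
  C         -0.008824    0.008824    0.004412
  E           0.05061       6.552     0.08575
  solve Keq expr → x = 0.004412; check Q = 1437
Then remove 0.01839 M of A.
Step 3:
                    D           B           A
  I           0.05061       6.552     0.06736
  C          -0.00491     0.00491    0.002455
  E            0.0457       6.557     0.06982
  solve Keq expr → x = 0.002455; check Q = 1437

x = 0.002455 M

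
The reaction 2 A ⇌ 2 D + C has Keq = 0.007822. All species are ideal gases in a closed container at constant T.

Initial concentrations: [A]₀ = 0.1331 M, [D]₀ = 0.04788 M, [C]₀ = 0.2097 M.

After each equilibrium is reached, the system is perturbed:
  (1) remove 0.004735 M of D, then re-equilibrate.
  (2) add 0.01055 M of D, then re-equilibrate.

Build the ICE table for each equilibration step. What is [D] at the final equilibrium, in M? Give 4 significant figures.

[D]_eq = 0.03095 M

Q₀ = 0.02714 vs Keq = 0.007822 ⇒ Q>K, reverse
Step 1:
                   A          D          C
  I           0.1331    0.04788     0.2097
  C          0.01804   -0.01804   -0.00902
  E           0.1511    0.02984     0.2007
  solve Keq expr → x = -0.00902; check Q = 0.007822
Then remove 0.004735 M of D.
Step 2:
                   A          D          C
  I           0.1511     0.0251     0.2007
  C        -0.003839   0.003839   0.001919
  E           0.1473    0.02894     0.2026
  solve Keq expr → x = 0.001919; check Q = 0.007822
Then add 0.01055 M of D.
Step 3:
                   A          D          C
  I           0.1473    0.03949     0.2026
  C         0.008543  -0.008543  -0.004272
  E           0.1558    0.03095     0.1983
  solve Keq expr → x = -0.004272; check Q = 0.007822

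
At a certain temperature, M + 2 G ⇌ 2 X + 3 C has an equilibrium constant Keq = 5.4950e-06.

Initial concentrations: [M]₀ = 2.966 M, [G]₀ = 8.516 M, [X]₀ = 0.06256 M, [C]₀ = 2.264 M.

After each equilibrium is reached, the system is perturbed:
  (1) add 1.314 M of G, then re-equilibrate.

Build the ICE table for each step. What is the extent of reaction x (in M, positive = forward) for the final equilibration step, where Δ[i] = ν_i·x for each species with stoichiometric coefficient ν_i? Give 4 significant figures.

x = 8.1187e-04 M

Q₀ = 2.1114e-04 vs Keq = 5.4950e-06 ⇒ Q>K, reverse
Step 1:
                  M         G         X         C
  I           2.966     8.516   0.06256     2.264
  C         0.02591   0.05181  -0.05181  -0.07772
  E           2.992     8.568   0.01075     2.186
  solve Keq expr → x = -0.02591; check Q = 5.4950e-06
Then add 1.314 M of G.
Step 2:
                  M         G         X         C
  I           2.992     9.882   0.01075     2.186
  C       -8.1187e-04 -0.001624  0.001624  0.002436
  E           2.991      9.88   0.01237     2.189
  solve Keq expr → x = 8.1187e-04; check Q = 5.4950e-06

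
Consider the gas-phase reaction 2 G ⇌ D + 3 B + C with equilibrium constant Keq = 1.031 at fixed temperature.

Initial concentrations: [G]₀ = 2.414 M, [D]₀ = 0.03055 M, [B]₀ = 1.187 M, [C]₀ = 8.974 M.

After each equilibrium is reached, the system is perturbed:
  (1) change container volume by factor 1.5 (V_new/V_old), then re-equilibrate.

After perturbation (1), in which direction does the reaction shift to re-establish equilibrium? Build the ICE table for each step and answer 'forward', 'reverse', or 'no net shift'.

Direction: forward

Q₀ = 0.07868 vs Keq = 1.031 ⇒ Q<K, forward
Step 1:
                    G           D           B           C
  Initial       2.414     0.03055       1.187       8.974
  Change      -0.2346      0.1173      0.3518      0.1173
  Equil         2.179      0.1478       1.539       9.091
  solve Keq expr → x = 0.1173; check Q = 1.031
Then change container volume by factor 1.5 (V_new/V_old).
Step 2:
                    G           D           B           C
  Initial       1.453     0.09855       1.026       6.061
  Change      -0.1288     0.06438      0.1931     0.06438
  Equil         1.324      0.1629       1.219       6.125
  solve Keq expr → x = 0.06438; check Q = 1.031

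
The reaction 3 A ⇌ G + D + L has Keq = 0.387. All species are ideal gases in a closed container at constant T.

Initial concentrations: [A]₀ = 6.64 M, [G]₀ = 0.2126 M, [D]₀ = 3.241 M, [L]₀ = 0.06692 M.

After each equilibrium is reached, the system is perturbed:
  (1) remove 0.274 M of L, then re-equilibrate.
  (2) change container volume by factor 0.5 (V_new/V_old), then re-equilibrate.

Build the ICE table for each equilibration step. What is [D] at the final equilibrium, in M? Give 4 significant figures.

Q₀ = 1.5750e-04 vs Keq = 0.387 ⇒ Q<K, forward
Step 1:
                   A          G          D          L
  I             6.64     0.2126      3.241    0.06692
  C           -3.798      1.266      1.266      1.266
  E            2.842      1.479      4.507      1.333
  solve Keq expr → x = 1.266; check Q = 0.387
Then remove 0.274 M of L.
Step 2:
                   A          G          D          L
  I            2.842      1.479      4.507      1.059
  C          -0.1365    0.04551    0.04551    0.04551
  E            2.705      1.524      4.553      1.104
  solve Keq expr → x = 0.04551; check Q = 0.387
Then change container volume by factor 0.5 (V_new/V_old).
Step 3:
                   A          G          D          L
  I            5.411      3.048      9.105      2.209
  C                0          0          0          0
  E            5.411      3.048      9.105      2.209
  solve Keq expr → x = 0; check Q = 0.387

[D]_eq = 9.105 M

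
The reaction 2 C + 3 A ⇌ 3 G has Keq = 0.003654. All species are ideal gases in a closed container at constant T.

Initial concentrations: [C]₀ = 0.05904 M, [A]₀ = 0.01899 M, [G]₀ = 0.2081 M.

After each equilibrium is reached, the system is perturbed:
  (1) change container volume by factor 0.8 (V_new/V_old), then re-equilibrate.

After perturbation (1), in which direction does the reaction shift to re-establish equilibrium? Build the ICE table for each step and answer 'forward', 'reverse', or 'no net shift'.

Q₀ = 3.7753e+05 vs Keq = 0.003654 ⇒ Q>K, reverse
Step 1:
                   C          A          G
  init       0.05904    0.01899     0.2081
  Δ           0.1314     0.1971    -0.1971
  eq          0.1904     0.2161    0.01102
  solve Keq expr → x = -0.06569; check Q = 0.003654
Then change container volume by factor 0.8 (V_new/V_old).
Step 2:
                   C          A          G
  init         0.238     0.2701    0.01377
  Δ        -0.001352  -0.002029   0.002029
  eq          0.2367     0.2681     0.0158
  solve Keq expr → x = 6.7617e-04; check Q = 0.003654

Direction: forward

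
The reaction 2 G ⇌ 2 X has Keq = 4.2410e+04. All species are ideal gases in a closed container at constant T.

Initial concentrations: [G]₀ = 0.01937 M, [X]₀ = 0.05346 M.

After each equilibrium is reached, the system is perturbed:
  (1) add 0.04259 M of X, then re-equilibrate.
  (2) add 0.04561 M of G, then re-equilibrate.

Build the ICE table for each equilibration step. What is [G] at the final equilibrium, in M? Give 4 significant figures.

[G]_eq = 7.7816e-04 M

Q₀ = 7.617 vs Keq = 4.2410e+04 ⇒ Q<K, forward
Step 1:
                   G          X
  Initial    0.01937    0.05346
  Change    -0.01902    0.01902
  Equil   3.5194e-04    0.07248
  solve Keq expr → x = 0.009509; check Q = 4.2410e+04
Then add 0.04259 M of X.
Step 2:
                   G          X
  Initial 3.5194e-04     0.1151
  Change  2.0581e-04 -2.0581e-04
  Equil   5.5775e-04     0.1149
  solve Keq expr → x = -1.0291e-04; check Q = 4.2410e+04
Then add 0.04561 M of G.
Step 3:
                   G          X
  Initial    0.04617     0.1149
  Change    -0.04539    0.04539
  Equil   7.7816e-04     0.1603
  solve Keq expr → x = 0.02269; check Q = 4.2410e+04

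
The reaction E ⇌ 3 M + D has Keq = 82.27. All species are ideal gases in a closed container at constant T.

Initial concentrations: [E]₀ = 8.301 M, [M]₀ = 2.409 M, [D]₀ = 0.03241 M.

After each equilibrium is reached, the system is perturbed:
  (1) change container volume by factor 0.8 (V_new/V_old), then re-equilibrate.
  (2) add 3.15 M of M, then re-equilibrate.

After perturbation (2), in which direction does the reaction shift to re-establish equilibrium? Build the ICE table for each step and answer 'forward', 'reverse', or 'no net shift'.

Q₀ = 0.05458 vs Keq = 82.27 ⇒ Q<K, forward
Step 1:
                    E           M           D
  I             8.301       2.409     0.03241
  C            -1.549       4.647       1.549
  E             6.752       7.056       1.581
  solve Keq expr → x = 1.549; check Q = 82.27
Then change container volume by factor 0.8 (V_new/V_old).
Step 2:
                    E           M           D
  I              8.44        8.82       1.977
  C            0.3783      -1.135     -0.3783
  E             8.818       7.685       1.598
  solve Keq expr → x = -0.3783; check Q = 82.27
Then add 3.15 M of M.
Step 3:
                    E           M           D
  I             8.818       10.84       1.598
  C            0.5756      -1.727     -0.5756
  E             9.394       9.108       1.023
  solve Keq expr → x = -0.5756; check Q = 82.27

Direction: reverse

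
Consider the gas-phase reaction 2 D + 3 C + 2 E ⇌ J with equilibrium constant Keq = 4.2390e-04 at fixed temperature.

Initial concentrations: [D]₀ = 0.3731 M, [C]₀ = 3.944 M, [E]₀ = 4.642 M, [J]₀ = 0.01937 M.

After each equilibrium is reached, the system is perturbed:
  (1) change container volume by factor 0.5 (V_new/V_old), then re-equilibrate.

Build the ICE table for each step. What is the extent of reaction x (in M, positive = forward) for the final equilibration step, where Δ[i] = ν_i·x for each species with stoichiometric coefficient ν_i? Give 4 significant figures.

x = 0.2269 M

Q₀ = 1.0526e-04 vs Keq = 4.2390e-04 ⇒ Q<K, forward
Step 1:
                  D         C         E         J
  Initial    0.3731     3.944     4.642   0.01937
  Change   -0.06064  -0.09096  -0.06064   0.03032
  Equil      0.3125     3.853     4.581   0.04969
  solve Keq expr → x = 0.03032; check Q = 4.2390e-04
Then change container volume by factor 0.5 (V_new/V_old).
Step 2:
                  D         C         E         J
  Initial    0.6249     7.706     9.163   0.09938
  Change    -0.4538   -0.6808   -0.4538    0.2269
  Equil      0.1711     7.025     8.709    0.3263
  solve Keq expr → x = 0.2269; check Q = 4.2390e-04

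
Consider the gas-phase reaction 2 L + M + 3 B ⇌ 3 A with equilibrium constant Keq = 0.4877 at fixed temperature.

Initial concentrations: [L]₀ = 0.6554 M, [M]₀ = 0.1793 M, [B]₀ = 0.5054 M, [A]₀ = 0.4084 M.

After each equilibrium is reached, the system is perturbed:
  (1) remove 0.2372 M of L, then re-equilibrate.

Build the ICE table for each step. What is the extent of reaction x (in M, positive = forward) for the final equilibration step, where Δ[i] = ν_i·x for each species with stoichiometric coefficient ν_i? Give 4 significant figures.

x = -0.0121 M

Q₀ = 6.851 vs Keq = 0.4877 ⇒ Q>K, reverse
Step 1:
                    L           M           B           A
  Initial      0.6554      0.1793      0.5054      0.4084
  Change      0.09861      0.0493      0.1479     -0.1479
  Equil         0.754      0.2286      0.6533      0.2605
  solve Keq expr → x = -0.0493; check Q = 0.4877
Then remove 0.2372 M of L.
Step 2:
                    L           M           B           A
  Initial      0.5168      0.2286      0.6533      0.2605
  Change       0.0242      0.0121      0.0363     -0.0363
  Equil         0.541      0.2407      0.6896      0.2242
  solve Keq expr → x = -0.0121; check Q = 0.4877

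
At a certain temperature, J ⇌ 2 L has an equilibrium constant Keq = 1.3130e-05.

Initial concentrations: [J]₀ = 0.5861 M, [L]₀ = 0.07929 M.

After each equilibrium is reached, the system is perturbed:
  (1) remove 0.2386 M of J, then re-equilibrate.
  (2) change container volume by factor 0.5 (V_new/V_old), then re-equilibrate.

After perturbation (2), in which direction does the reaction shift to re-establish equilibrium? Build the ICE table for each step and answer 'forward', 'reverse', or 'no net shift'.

Direction: reverse

Q₀ = 0.01073 vs Keq = 1.3130e-05 ⇒ Q>K, reverse
Step 1:
                    J           L
  I            0.5861     0.07929
  C           0.03821    -0.07643
  E            0.6243    0.002863
  solve Keq expr → x = -0.03821; check Q = 1.3130e-05
Then remove 0.2386 M of J.
Step 2:
                    J           L
  I            0.3857    0.002863
  C        3.0588e-04 -6.1176e-04
  E             0.386    0.002251
  solve Keq expr → x = -3.0588e-04; check Q = 1.3130e-05
Then change container volume by factor 0.5 (V_new/V_old).
Step 3:
                    J           L
  I             0.772    0.004503
  C        6.5872e-04   -0.001317
  E            0.7727    0.003185
  solve Keq expr → x = -6.5872e-04; check Q = 1.3130e-05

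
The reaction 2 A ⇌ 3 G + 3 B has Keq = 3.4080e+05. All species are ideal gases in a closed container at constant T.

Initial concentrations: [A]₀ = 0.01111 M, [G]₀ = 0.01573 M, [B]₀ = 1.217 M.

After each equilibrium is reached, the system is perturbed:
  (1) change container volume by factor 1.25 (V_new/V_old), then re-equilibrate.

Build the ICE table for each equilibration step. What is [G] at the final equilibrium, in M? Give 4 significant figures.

Q₀ = 0.05684 vs Keq = 3.4080e+05 ⇒ Q<K, forward
Step 1:
                  A         G         B
  I         0.01111   0.01573     1.217
  C         -0.0111   0.01664   0.01664
  E       1.3672e-05   0.03237     1.234
  solve Keq expr → x = 0.005548; check Q = 3.4080e+05
Then change container volume by factor 1.25 (V_new/V_old).
Step 2:
                  A         G         B
  I       1.0938e-05    0.0259    0.9869
  C       -3.9351e-06 5.9027e-06 5.9027e-06
  E       7.0026e-06   0.02591    0.9869
  solve Keq expr → x = 1.9676e-06; check Q = 3.4080e+05

[G]_eq = 0.02591 M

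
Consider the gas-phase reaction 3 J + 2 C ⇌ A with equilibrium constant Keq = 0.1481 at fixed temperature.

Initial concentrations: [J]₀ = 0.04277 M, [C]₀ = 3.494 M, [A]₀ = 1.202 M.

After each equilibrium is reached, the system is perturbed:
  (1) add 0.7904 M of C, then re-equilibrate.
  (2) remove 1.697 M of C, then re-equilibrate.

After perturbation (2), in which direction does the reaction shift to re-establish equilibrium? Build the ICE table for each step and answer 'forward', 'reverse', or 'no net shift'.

Q₀ = 1258 vs Keq = 0.1481 ⇒ Q>K, reverse
Step 1:
                  J         C         A
  I         0.04277     3.494     1.202
  C          0.7037    0.4691   -0.2346
  E          0.7464     3.963    0.9674
  solve Keq expr → x = -0.2346; check Q = 0.1481
Then add 0.7904 M of C.
Step 2:
                  J         C         A
  I          0.7464     4.754    0.9674
  C        -0.07488  -0.04992   0.02496
  E          0.6716     4.704    0.9924
  solve Keq expr → x = 0.02496; check Q = 0.1481
Then remove 1.697 M of C.
Step 3:
                  J         C         A
  I          0.6716     3.007    0.9924
  C          0.1898    0.1265  -0.06327
  E          0.8614     3.133    0.9291
  solve Keq expr → x = -0.06327; check Q = 0.1481

Direction: reverse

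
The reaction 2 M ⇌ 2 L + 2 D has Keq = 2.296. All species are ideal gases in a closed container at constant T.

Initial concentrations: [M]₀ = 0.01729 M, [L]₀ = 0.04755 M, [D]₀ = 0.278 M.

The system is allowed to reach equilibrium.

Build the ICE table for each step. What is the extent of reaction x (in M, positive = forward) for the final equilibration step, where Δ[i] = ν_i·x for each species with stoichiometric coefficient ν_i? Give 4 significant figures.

x = 0.003512 M

Q₀ = 0.5845 vs Keq = 2.296 ⇒ Q<K, forward
Step 1:
                   M          L          D
  Initial    0.01729    0.04755      0.278
  Change   -0.007024   0.007024   0.007024
  Equil      0.01027    0.05457      0.285
  solve Keq expr → x = 0.003512; check Q = 2.296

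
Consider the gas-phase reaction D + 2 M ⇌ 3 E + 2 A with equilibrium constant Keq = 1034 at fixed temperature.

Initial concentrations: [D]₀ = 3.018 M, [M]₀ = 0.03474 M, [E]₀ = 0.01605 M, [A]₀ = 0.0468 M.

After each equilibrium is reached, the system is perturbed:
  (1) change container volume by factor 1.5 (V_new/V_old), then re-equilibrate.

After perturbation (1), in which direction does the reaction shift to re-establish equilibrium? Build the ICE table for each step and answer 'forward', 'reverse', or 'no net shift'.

Q₀ = 2.4862e-06 vs Keq = 1034 ⇒ Q<K, forward
Step 1:
                   D          M          E          A
  init         3.018    0.03474    0.01605     0.0468
  Δ         -0.01736   -0.03471    0.05207    0.03471
  eq           3.001 2.6019e-05    0.06812    0.08151
  solve Keq expr → x = 0.01736; check Q = 1034
Then change container volume by factor 1.5 (V_new/V_old).
Step 2:
                   D          M          E          A
  init             2 1.7346e-05    0.04541    0.05434
  Δ       -2.8887e-06 -5.7774e-06 8.6661e-06 5.7774e-06
  eq               2 1.1568e-05    0.04542    0.05435
  solve Keq expr → x = 2.8887e-06; check Q = 1034

Direction: forward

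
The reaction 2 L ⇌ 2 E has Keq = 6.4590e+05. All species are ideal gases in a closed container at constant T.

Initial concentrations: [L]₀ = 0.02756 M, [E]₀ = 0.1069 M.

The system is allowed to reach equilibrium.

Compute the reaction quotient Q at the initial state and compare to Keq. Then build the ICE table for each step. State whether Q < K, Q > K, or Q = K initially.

Q₀ = 15.05; Q < K (proceeds forward)

Q₀ = 15.05 vs Keq = 6.4590e+05 ⇒ Q<K, forward
Step 1:
                    L           E
  init        0.02756      0.1069
  Δ          -0.02739     0.02739
  eq       1.6710e-04      0.1343
  solve Keq expr → x = 0.0137; check Q = 6.4590e+05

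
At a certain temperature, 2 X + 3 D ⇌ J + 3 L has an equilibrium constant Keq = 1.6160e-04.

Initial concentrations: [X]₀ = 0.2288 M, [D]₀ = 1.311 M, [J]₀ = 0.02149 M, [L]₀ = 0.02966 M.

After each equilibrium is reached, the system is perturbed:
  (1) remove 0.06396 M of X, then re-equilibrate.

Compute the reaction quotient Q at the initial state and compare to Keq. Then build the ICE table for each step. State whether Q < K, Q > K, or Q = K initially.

Q₀ = 4.7537e-06 vs Keq = 1.6160e-04 ⇒ Q<K, forward
Step 1:
                   X          D          J          L
  I           0.2288      1.311    0.02149    0.02966
  C         -0.02821   -0.04232    0.01411    0.04232
  E           0.2006      1.269     0.0356    0.07198
  solve Keq expr → x = 0.01411; check Q = 1.6160e-04
Then remove 0.06396 M of X.
Step 2:
                   X          D          J          L
  I           0.1366      1.269     0.0356    0.07198
  C         0.007626    0.01144  -0.003813   -0.01144
  E           0.1443       1.28    0.03178    0.06054
  solve Keq expr → x = -0.003813; check Q = 1.6160e-04

Q₀ = 4.7537e-06; Q < K (proceeds forward)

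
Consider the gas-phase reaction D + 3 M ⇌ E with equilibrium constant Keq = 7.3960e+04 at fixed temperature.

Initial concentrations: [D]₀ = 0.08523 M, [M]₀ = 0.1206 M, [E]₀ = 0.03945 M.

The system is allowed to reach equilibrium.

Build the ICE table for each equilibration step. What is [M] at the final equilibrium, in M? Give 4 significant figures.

Q₀ = 263.9 vs Keq = 7.3960e+04 ⇒ Q<K, forward
Step 1:
                  D         M         E
  init      0.08523    0.1206   0.03945
  Δ        -0.03149  -0.09447   0.03149
  eq        0.05374   0.02613   0.07094
  solve Keq expr → x = 0.03149; check Q = 7.3960e+04

[M]_eq = 0.02613 M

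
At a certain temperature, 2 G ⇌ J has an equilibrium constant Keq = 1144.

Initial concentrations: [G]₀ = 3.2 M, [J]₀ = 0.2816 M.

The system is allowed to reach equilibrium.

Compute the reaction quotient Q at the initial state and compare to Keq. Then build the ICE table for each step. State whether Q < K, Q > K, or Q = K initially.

Q₀ = 0.0275 vs Keq = 1144 ⇒ Q<K, forward
Step 1:
                  G         J
  init          3.2    0.2816
  Δ           -3.16      1.58
  eq        0.04034     1.861
  solve Keq expr → x = 1.58; check Q = 1144

Q₀ = 0.0275; Q < K (proceeds forward)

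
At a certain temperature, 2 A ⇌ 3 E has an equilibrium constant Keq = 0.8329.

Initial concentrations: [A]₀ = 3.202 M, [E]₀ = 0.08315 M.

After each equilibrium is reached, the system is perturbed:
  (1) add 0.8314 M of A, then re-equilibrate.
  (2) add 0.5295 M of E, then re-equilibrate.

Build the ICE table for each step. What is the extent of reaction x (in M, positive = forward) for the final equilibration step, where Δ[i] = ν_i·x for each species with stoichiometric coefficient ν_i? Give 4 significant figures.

Q₀ = 5.6072e-05 vs Keq = 0.8329 ⇒ Q<K, forward
Step 1:
                  A         E
  init        3.202   0.08315
  Δ          -1.005     1.507
  eq          2.197      1.59
  solve Keq expr → x = 0.5024; check Q = 0.8329
Then add 0.8314 M of A.
Step 2:
                  A         E
  init        3.029      1.59
  Δ         -0.1957    0.2936
  eq          2.833     1.884
  solve Keq expr → x = 0.09785; check Q = 0.8329
Then add 0.5295 M of E.
Step 3:
                  A         E
  init        2.833     2.413
  Δ          0.2734   -0.4102
  eq          3.106     2.003
  solve Keq expr → x = -0.1367; check Q = 0.8329

x = -0.1367 M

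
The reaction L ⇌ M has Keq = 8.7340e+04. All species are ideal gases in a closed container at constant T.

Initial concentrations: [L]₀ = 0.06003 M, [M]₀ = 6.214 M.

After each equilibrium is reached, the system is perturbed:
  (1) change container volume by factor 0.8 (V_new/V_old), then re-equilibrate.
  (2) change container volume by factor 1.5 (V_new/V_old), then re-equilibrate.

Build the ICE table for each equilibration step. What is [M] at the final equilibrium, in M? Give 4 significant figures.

Q₀ = 103.5 vs Keq = 8.7340e+04 ⇒ Q<K, forward
Step 1:
                   L          M
  I          0.06003      6.214
  C         -0.05996    0.05996
  E       7.1834e-05      6.274
  solve Keq expr → x = 0.05996; check Q = 8.7340e+04
Then change container volume by factor 0.8 (V_new/V_old).
Step 2:
                   L          M
  I       8.9792e-05      7.842
  C                0          0
  E       8.9792e-05      7.842
  solve Keq expr → x = 0; check Q = 8.7340e+04
Then change container volume by factor 1.5 (V_new/V_old).
Step 3:
                   L          M
  I       5.9861e-05      5.228
  C                0          0
  E       5.9861e-05      5.228
  solve Keq expr → x = 0; check Q = 8.7340e+04

[M]_eq = 5.228 M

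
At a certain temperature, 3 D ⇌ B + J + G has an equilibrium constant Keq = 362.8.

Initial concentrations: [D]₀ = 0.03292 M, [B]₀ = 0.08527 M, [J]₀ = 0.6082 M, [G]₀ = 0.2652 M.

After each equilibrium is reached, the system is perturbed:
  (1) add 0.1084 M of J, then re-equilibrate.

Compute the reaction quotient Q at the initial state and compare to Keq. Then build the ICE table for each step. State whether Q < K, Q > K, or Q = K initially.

Q₀ = 385.5; Q > K (proceeds reverse)

Q₀ = 385.5 vs Keq = 362.8 ⇒ Q>K, reverse
Step 1:
                  D         B         J         G
  I         0.03292   0.08527    0.6082    0.2652
  C       6.3258e-04 -2.1086e-04 -2.1086e-04 -2.1086e-04
  E         0.03355   0.08506     0.608     0.265
  solve Keq expr → x = -2.1086e-04; check Q = 362.8
Then add 0.1084 M of J.
Step 2:
                  D         B         J         G
  I         0.03355   0.08506    0.7164     0.265
  C        0.001768 -5.8936e-04 -5.8936e-04 -5.8936e-04
  E         0.03532   0.08447    0.7158    0.2644
  solve Keq expr → x = -5.8936e-04; check Q = 362.8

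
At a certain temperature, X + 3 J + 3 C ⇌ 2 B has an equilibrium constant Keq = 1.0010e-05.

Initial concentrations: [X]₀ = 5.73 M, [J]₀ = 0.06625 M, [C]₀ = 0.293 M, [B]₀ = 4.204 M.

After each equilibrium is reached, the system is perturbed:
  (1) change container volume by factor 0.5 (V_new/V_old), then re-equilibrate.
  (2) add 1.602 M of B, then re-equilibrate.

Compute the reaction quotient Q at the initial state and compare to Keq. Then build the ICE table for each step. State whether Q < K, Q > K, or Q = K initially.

Q₀ = 4.2171e+05 vs Keq = 1.0010e-05 ⇒ Q>K, reverse
Step 1:
                   X          J          C          B
  Initial       5.73    0.06625      0.293      4.204
  Change       1.587       4.76       4.76     -3.173
  Equil        7.317      4.826      5.053      1.031
  solve Keq expr → x = -1.587; check Q = 1.0010e-05
Then change container volume by factor 0.5 (V_new/V_old).
Step 2:
                   X          J          C          B
  Initial      14.63      9.653      10.11      2.061
  Change     -0.9633      -2.89      -2.89      1.927
  Equil        13.67      6.763      7.216      3.988
  solve Keq expr → x = 0.9633; check Q = 1.0010e-05
Then add 1.602 M of B.
Step 3:
                   X          J          C          B
  Initial      13.67      6.763      7.216       5.59
  Change      0.2055     0.6166     0.6166     -0.411
  Equil        13.88      7.379      7.833      5.179
  solve Keq expr → x = -0.2055; check Q = 1.0010e-05

Q₀ = 4.2171e+05; Q > K (proceeds reverse)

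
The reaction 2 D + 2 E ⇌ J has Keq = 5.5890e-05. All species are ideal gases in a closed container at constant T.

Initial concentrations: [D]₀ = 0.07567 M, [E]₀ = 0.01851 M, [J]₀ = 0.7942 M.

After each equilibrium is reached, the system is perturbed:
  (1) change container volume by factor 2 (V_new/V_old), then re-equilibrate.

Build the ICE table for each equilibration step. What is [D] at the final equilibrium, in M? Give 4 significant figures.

Q₀ = 4.0483e+05 vs Keq = 5.5890e-05 ⇒ Q>K, reverse
Step 1:
                   D          E          J
  init       0.07567    0.01851     0.7942
  Δ            1.588      1.588    -0.7938
  eq           1.663      1.606 3.9885e-04
  solve Keq expr → x = -0.7938; check Q = 5.5890e-05
Then change container volume by factor 2 (V_new/V_old).
Step 2:
                   D          E          J
  init        0.8316     0.8031 1.9943e-04
  Δ       3.4891e-04 3.4891e-04 -1.7446e-04
  eq           0.832     0.8034 2.4971e-05
  solve Keq expr → x = -1.7446e-04; check Q = 5.5890e-05

[D]_eq = 0.832 M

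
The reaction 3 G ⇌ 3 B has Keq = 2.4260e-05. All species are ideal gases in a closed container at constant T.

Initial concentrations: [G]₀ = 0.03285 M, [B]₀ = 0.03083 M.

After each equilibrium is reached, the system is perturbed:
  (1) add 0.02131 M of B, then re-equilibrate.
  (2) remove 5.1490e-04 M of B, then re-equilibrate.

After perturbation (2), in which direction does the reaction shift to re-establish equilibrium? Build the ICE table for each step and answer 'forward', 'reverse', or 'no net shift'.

Q₀ = 0.8266 vs Keq = 2.4260e-05 ⇒ Q>K, reverse
Step 1:
                  G         B
  I         0.03285   0.03083
  C         0.02904  -0.02904
  E         0.06189  0.001792
  solve Keq expr → x = -0.009679; check Q = 2.4260e-05
Then add 0.02131 M of B.
Step 2:
                  G         B
  I         0.06189    0.0231
  C         0.02071  -0.02071
  E          0.0826  0.002391
  solve Keq expr → x = -0.006903; check Q = 2.4260e-05
Then remove 5.1490e-04 M of B.
Step 3:
                  G         B
  I          0.0826  0.001876
  C       -5.0041e-04 5.0041e-04
  E          0.0821  0.002377
  solve Keq expr → x = 1.6680e-04; check Q = 2.4260e-05

Direction: forward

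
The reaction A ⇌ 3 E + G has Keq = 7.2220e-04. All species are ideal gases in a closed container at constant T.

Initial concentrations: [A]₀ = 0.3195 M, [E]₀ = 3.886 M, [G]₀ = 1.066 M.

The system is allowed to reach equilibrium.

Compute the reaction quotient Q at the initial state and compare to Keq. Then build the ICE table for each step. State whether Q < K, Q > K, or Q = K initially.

Q₀ = 195.8; Q > K (proceeds reverse)

Q₀ = 195.8 vs Keq = 7.2220e-04 ⇒ Q>K, reverse
Step 1:
                  A         E         G
  I          0.3195     3.886     1.066
  C           1.063    -3.189    -1.063
  E           1.383    0.6969  0.002951
  solve Keq expr → x = -1.063; check Q = 7.2220e-04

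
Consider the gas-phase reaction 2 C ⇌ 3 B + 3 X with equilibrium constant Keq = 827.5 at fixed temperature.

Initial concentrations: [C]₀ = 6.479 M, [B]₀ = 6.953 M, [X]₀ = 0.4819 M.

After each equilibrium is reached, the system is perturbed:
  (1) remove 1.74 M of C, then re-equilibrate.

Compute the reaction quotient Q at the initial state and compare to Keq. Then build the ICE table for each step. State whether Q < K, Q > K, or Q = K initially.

Q₀ = 0.8961 vs Keq = 827.5 ⇒ Q<K, forward
Step 1:
                   C          B          X
  I            6.479      6.953     0.4819
  C           -1.602      2.404      2.404
  E            4.877      9.357      2.885
  solve Keq expr → x = 0.8012; check Q = 827.5
Then remove 1.74 M of C.
Step 2:
                   C          B          X
  I            3.137      9.357      2.885
  C           0.3148    -0.4721    -0.4721
  E            3.451      8.884      2.413
  solve Keq expr → x = -0.1574; check Q = 827.5

Q₀ = 0.8961; Q < K (proceeds forward)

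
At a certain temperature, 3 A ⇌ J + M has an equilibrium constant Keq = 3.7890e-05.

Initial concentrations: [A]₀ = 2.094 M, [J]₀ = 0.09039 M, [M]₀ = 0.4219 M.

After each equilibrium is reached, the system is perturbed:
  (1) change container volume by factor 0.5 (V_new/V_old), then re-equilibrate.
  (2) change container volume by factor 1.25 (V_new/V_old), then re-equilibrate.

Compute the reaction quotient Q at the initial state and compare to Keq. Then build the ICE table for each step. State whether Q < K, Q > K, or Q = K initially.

Q₀ = 0.004153 vs Keq = 3.7890e-05 ⇒ Q>K, reverse
Step 1:
                    A           J           M
  I             2.094     0.09039      0.4219
  C            0.2667    -0.08889    -0.08889
  E             2.361    0.001497       0.333
  solve Keq expr → x = -0.08889; check Q = 3.7890e-05
Then change container volume by factor 0.5 (V_new/V_old).
Step 2:
                    A           J           M
  I             4.721    0.002994       0.666
  C         -0.008803    0.002934    0.002934
  E             4.713    0.005928      0.6689
  solve Keq expr → x = 0.002934; check Q = 3.7890e-05
Then change container volume by factor 1.25 (V_new/V_old).
Step 3:
                    A           J           M
  I              3.77    0.004742      0.5352
  C            0.0028 -9.3336e-04 -9.3336e-04
  E             3.773    0.003809      0.5342
  solve Keq expr → x = -9.3336e-04; check Q = 3.7890e-05

Q₀ = 0.004153; Q > K (proceeds reverse)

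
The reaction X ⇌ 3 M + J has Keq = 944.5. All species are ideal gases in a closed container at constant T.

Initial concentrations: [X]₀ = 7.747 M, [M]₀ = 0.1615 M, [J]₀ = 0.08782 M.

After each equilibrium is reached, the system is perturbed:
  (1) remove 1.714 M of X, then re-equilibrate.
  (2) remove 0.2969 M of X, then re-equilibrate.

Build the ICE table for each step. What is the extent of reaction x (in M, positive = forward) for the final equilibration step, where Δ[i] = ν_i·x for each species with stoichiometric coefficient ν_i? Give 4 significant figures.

x = -0.06511 M

Q₀ = 4.7750e-05 vs Keq = 944.5 ⇒ Q<K, forward
Step 1:
                   X          M          J
  Initial      7.747     0.1615    0.08782
  Change      -3.441      10.32      3.441
  Equil        4.306      10.48      3.529
  solve Keq expr → x = 3.441; check Q = 944.5
Then remove 1.714 M of X.
Step 2:
                   X          M          J
  Initial      2.592      10.48      3.529
  Change       0.325     -0.975     -0.325
  Equil        2.917      9.509      3.204
  solve Keq expr → x = -0.325; check Q = 944.5
Then remove 0.2969 M of X.
Step 3:
                   X          M          J
  Initial       2.62      9.509      3.204
  Change     0.06511    -0.1953   -0.06511
  Equil        2.685      9.314      3.139
  solve Keq expr → x = -0.06511; check Q = 944.5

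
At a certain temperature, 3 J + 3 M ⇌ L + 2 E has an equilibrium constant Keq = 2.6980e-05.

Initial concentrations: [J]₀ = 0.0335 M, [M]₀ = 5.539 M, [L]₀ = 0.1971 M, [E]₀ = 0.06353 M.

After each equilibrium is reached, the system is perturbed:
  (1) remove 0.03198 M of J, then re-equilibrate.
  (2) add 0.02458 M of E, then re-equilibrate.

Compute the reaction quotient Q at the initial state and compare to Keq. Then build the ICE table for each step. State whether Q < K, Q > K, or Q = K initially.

Q₀ = 0.1245 vs Keq = 2.6980e-05 ⇒ Q>K, reverse
Step 1:
                    J           M           L           E
  Initial      0.0335       5.539      0.1971     0.06353
  Change      0.08498     0.08498    -0.02833    -0.05665
  Equil        0.1185       5.624      0.1688    0.006877
  solve Keq expr → x = -0.02833; check Q = 2.6980e-05
Then remove 0.03198 M of J.
Step 2:
                    J           M           L           E
  Initial      0.0865       5.624      0.1688    0.006877
  Change     0.003461    0.003461   -0.001154   -0.002307
  Equil       0.08996       5.627      0.1676     0.00457
  solve Keq expr → x = -0.001154; check Q = 2.6980e-05
Then add 0.02458 M of E.
Step 3:
                    J           M           L           E
  Initial     0.08996       5.627      0.1676     0.02915
  Change      0.03239     0.03239     -0.0108    -0.02159
  Equil        0.1223        5.66      0.1568    0.007558
  solve Keq expr → x = -0.0108; check Q = 2.6980e-05

Q₀ = 0.1245; Q > K (proceeds reverse)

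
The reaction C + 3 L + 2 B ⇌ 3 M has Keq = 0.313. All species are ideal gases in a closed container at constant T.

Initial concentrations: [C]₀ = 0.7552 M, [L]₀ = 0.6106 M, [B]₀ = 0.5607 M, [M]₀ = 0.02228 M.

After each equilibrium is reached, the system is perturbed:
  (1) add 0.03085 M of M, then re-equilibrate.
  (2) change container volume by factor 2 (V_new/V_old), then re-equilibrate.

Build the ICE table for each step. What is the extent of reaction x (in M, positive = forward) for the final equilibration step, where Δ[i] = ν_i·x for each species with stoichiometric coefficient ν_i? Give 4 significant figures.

x = -0.01153 M

Q₀ = 2.0462e-04 vs Keq = 0.313 ⇒ Q<K, forward
Step 1:
                    C           L           B           M
  Initial      0.7552      0.6106      0.5607     0.02228
  Change     -0.04866      -0.146    -0.09731       0.146
  Equil        0.7065      0.4646      0.4634      0.1683
  solve Keq expr → x = 0.04866; check Q = 0.313
Then add 0.03085 M of M.
Step 2:
                    C           L           B           M
  Initial      0.7065      0.4646      0.4634      0.1991
  Change     0.006602     0.01981      0.0132    -0.01981
  Equil        0.7131      0.4844      0.4766      0.1793
  solve Keq expr → x = -0.006602; check Q = 0.313
Then change container volume by factor 2 (V_new/V_old).
Step 3:
                    C           L           B           M
  Initial      0.3566      0.2422      0.2383     0.08965
  Change      0.01153     0.03459     0.02306    -0.03459
  Equil        0.3681      0.2768      0.2614     0.05506
  solve Keq expr → x = -0.01153; check Q = 0.313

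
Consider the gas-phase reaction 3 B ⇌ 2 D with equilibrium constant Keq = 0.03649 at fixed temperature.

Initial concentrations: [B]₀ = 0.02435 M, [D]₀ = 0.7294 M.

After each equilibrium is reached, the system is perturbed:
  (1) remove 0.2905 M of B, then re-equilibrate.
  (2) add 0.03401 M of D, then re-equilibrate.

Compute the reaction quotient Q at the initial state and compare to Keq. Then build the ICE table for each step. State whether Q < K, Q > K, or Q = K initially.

Q₀ = 3.6850e+04 vs Keq = 0.03649 ⇒ Q>K, reverse
Step 1:
                    B           D
  Initial     0.02435      0.7294
  Change        0.857     -0.5713
  Equil        0.8814      0.1581
  solve Keq expr → x = -0.2857; check Q = 0.03649
Then remove 0.2905 M of B.
Step 2:
                    B           D
  Initial      0.5909      0.1581
  Change      0.07974    -0.05316
  Equil        0.6706      0.1049
  solve Keq expr → x = -0.02658; check Q = 0.03649
Then add 0.03401 M of D.
Step 3:
                    B           D
  Initial      0.6706      0.1389
  Change       0.0376    -0.02507
  Equil        0.7082      0.1138
  solve Keq expr → x = -0.01253; check Q = 0.03649

Q₀ = 3.6850e+04; Q > K (proceeds reverse)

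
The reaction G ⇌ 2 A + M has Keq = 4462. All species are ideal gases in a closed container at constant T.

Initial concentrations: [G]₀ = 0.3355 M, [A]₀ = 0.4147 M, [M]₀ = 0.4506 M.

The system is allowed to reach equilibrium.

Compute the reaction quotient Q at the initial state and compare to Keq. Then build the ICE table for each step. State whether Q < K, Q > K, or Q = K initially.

Q₀ = 0.231 vs Keq = 4462 ⇒ Q<K, forward
Step 1:
                    G           A           M
  init         0.3355      0.4147      0.4506
  Δ           -0.3353      0.6706      0.3353
  eq       2.0745e-04       1.085      0.7859
  solve Keq expr → x = 0.3353; check Q = 4462

Q₀ = 0.231; Q < K (proceeds forward)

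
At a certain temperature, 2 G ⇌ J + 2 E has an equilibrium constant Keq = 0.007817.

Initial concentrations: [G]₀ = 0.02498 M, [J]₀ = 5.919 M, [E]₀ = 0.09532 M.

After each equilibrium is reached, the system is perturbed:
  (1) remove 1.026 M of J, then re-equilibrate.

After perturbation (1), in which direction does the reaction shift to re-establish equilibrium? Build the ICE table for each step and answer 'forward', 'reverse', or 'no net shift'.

Q₀ = 86.18 vs Keq = 0.007817 ⇒ Q>K, reverse
Step 1:
                  G         J         E
  I         0.02498     5.919   0.09532
  C         0.09109  -0.04554  -0.09109
  E          0.1161     5.873  0.004234
  solve Keq expr → x = -0.04554; check Q = 0.007817
Then remove 1.026 M of J.
Step 2:
                  G         J         E
  I          0.1161     4.847  0.004234
  C       -4.1005e-04 2.0502e-04 4.1005e-04
  E          0.1157     4.848  0.004644
  solve Keq expr → x = 2.0502e-04; check Q = 0.007817

Direction: forward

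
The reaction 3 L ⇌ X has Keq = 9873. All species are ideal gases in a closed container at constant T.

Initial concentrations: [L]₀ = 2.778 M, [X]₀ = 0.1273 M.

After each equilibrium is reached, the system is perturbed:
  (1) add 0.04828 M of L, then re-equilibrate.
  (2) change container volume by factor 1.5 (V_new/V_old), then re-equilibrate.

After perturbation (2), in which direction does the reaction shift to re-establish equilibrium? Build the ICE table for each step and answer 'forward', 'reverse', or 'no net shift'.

Direction: reverse

Q₀ = 0.005938 vs Keq = 9873 ⇒ Q<K, forward
Step 1:
                  L         X
  I           2.778    0.1273
  C          -2.731    0.9103
  E         0.04719     1.038
  solve Keq expr → x = 0.9103; check Q = 9873
Then add 0.04828 M of L.
Step 2:
                  L         X
  I         0.09547     1.038
  C        -0.04804   0.01601
  E         0.04743     1.054
  solve Keq expr → x = 0.01601; check Q = 9873
Then change container volume by factor 1.5 (V_new/V_old).
Step 3:
                  L         X
  I         0.03162    0.7024
  C         0.00975  -0.00325
  E         0.04137    0.6991
  solve Keq expr → x = -0.00325; check Q = 9873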